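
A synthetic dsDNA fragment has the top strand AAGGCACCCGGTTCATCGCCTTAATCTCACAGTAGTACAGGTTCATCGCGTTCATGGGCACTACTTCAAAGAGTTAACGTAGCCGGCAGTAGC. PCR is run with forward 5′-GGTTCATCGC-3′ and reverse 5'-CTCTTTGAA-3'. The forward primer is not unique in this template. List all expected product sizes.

The forward primer GGTTCATCGC matches the top strand at positions 10–19, 40–49.
The reverse primer's reverse complement is TTCAAAGAG, matching at positions 65–73.
Each forward site pairs with the reverse site to give a product ending at position 73: sizes 64, 34 bp.

64 bp, 34 bp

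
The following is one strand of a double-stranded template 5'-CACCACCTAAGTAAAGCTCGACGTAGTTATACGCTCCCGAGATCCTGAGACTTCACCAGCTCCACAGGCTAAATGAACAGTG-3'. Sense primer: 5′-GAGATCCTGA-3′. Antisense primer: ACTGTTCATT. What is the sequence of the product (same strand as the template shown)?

Scanning the template, GAGATCCTGA occurs at positions 39–48; this primer anneals to the bottom strand there with its 3' end pointing downstream.
Reverse complement of the reverse primer: AATGAACAGT. This occurs on the top strand at positions 72–81.
The product is the template from position 39 through 81 (43 bp).

5'-GAGATCCTGAGACTTCACCAGCTCCACAGGCTAAATGAACAGT-3'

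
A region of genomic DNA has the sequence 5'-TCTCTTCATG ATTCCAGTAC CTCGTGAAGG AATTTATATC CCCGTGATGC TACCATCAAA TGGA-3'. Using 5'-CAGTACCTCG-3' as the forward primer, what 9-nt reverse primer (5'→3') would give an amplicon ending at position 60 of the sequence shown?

5'-TTTGATGGT-3'

The forward primer binds at positions 15–24; the product's 3' end on the top strand is position 60.
The reverse primer anneals to the top strand over positions 52–60, i.e. to ACCATCAAA.
Its sequence written 5'→3' is the reverse complement: TTTGATGGT.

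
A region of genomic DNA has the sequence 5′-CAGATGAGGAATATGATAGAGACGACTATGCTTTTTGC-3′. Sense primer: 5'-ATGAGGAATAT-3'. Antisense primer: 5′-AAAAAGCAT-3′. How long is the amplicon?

Forward primer ATGAGGAATAT is found on the top strand at positions 4–14.
Taking the reverse complement of AAAAAGCAT gives ATGCTTTTT, found at positions 28–36 on the template; the primer anneals here to the top strand with its 3' end pointing upstream.
The product runs from position 4 to position 36, so its length is 36 − 4 + 1 = 33 bp.

33 bp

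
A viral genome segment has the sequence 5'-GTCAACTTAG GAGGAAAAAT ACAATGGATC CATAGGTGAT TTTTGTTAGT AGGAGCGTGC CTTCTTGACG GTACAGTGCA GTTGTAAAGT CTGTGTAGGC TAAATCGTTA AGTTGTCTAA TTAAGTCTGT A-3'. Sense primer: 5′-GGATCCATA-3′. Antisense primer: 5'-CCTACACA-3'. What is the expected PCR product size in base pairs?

Scanning the template, GGATCCATA occurs at positions 26–34; this primer anneals to the bottom strand there with its 3' end pointing downstream.
Reverse complement of the reverse primer: TGTGTAGG. This occurs on the top strand at positions 92–99.
The product runs from position 26 to position 99, so its length is 99 − 26 + 1 = 74 bp.

74 bp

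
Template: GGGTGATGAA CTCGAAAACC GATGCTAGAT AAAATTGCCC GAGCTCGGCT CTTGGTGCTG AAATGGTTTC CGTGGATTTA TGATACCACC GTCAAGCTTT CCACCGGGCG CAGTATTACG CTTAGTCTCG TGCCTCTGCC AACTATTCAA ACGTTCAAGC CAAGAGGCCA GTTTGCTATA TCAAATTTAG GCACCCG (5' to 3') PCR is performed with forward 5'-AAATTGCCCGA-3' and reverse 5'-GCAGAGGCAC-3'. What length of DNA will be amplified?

Forward primer AAATTGCCCGA is found on the top strand at positions 32–42.
The reverse primer's reverse complement is GTGCCTCTGC, which matches the template at positions 130–139.
Amplicon spans positions 32–139: 108 bp.

108 bp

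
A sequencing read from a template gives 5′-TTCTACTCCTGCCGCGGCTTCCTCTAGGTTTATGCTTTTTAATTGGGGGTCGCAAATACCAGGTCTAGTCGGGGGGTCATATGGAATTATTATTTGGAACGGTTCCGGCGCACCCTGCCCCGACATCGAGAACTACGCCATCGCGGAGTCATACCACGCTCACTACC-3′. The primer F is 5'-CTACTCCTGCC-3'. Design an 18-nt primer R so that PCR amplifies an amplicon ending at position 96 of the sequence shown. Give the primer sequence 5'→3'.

The forward primer binds at positions 3–13; the product's 3' end on the top strand is position 96.
The reverse primer anneals to the top strand over positions 79–96, i.e. to ATATGGAATTATTATTTG.
Its sequence written 5'→3' is the reverse complement: CAAATAATAATTCCATAT.

5'-CAAATAATAATTCCATAT-3'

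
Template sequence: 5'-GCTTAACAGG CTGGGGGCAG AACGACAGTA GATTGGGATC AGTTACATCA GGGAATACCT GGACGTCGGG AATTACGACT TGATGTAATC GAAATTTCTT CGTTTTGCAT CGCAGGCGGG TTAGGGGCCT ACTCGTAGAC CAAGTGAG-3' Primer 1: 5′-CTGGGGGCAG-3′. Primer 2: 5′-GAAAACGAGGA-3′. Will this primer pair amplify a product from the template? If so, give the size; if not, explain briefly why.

Primer 2 (GAAAACGAGGA) does not match the top strand, and its reverse complement TCCTCGTTTTC does not match either.
With no annealing site for primer 2, no amplification occurs.

No product — primer 2 has no binding site in the template.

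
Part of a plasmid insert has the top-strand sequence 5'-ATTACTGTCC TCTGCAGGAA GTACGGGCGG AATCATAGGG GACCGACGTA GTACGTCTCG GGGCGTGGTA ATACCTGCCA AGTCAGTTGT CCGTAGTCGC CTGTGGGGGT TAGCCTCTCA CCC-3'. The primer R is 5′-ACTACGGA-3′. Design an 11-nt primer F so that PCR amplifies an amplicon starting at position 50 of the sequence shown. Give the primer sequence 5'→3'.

The reverse primer's reverse complement TCCGTAGT matches the template at positions 90–97; the product starts at position 50.
The forward primer is identical to the top strand over positions 50–60: AGTACGTCTCG.

5'-AGTACGTCTCG-3'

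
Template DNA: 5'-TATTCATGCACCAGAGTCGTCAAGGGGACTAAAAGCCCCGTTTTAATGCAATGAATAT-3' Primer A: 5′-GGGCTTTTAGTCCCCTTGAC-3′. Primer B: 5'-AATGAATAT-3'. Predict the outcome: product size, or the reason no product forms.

No product — the primers' 3' ends point away from each other.

Primer A (GGGCTTTTAGTCCCCTTGAC) has reverse complement GTCAAGGGGACTAAAAGCCC, which matches the top strand at positions 19–38; primer A anneals to the top strand there with its 3' end pointing upstream toward position 19.
Primer B (AATGAATAT) matches the top strand directly at positions 50–58; it anneals to the bottom strand with its 3' end pointing downstream toward position 58.
The 3' ends diverge (primer A extends toward position 1, primer B toward position 58), so the primers never converge on a shared product.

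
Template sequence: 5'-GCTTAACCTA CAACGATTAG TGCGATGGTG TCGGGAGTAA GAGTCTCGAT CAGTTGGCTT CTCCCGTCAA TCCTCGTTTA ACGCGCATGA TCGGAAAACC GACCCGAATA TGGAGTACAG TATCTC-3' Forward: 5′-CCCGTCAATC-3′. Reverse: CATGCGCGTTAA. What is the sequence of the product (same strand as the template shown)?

5'-CCCGTCAATCCTCGTTTAACGCGCATG-3'

Forward primer CCCGTCAATC is found on the top strand at positions 63–72.
The reverse primer's reverse complement is TTAACGCGCATG, which matches the template at positions 78–89.
The product is the template from position 63 through 89 (27 bp).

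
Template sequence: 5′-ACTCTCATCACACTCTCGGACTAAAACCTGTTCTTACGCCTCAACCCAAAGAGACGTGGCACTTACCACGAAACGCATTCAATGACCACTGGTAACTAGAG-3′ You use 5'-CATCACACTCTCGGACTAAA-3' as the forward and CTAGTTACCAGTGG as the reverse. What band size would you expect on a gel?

94 bp

The forward primer matches the template at positions 6–25.
Reverse complement of the reverse primer: CCACTGGTAACTAG. This occurs on the top strand at positions 86–99.
The product runs from position 6 to position 99, so its length is 99 − 6 + 1 = 94 bp.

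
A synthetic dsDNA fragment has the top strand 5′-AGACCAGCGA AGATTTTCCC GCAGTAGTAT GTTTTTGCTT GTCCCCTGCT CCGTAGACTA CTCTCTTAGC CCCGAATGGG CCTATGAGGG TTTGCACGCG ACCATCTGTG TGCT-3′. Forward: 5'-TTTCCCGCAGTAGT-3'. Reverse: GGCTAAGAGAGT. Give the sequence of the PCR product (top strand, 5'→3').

5'-TTTCCCGCAGTAGTATGTTTTTGCTTGTCCCCTGCTCCGTAGACTACTCTCTTAGCC-3'

Forward primer TTTCCCGCAGTAGT is found on the top strand at positions 15–28.
Reverse complement of the reverse primer: ACTCTCTTAGCC. This occurs on the top strand at positions 60–71.
The product is the template from position 15 through 71 (57 bp).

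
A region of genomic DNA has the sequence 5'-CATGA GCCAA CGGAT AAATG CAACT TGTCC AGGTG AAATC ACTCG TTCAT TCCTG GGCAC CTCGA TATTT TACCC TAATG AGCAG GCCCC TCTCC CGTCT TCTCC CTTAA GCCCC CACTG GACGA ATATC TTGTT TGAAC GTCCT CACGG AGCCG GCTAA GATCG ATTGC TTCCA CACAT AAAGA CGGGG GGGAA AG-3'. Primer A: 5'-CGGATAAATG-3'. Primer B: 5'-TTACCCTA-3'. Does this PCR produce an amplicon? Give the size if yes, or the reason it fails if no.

No product — both primers anneal to the same strand and extend in the same direction.

Primer A (CGGATAAATG) matches the top strand at positions 11–20 (3' end points downstream).
Primer B (TTACCCTA) also matches the top strand directly, at positions 70–77 — its reverse complement TAGGGTAA is not present.
Both primers anneal to the bottom strand with 3' ends pointing the same way, so neither can prime synthesis back toward the other.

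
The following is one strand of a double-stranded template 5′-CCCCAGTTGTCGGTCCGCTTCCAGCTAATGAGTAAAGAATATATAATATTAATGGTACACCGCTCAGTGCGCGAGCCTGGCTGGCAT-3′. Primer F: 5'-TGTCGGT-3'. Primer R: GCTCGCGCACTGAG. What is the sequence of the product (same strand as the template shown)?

5'-TGTCGGTCCGCTTCCAGCTAATGAGTAAAGAATATATAATATTAATGGTACACCGCTCAGTGCGCGAGC-3'

Scanning the template, TGTCGGT occurs at positions 8–14; this primer anneals to the bottom strand there with its 3' end pointing downstream.
Taking the reverse complement of GCTCGCGCACTGAG gives CTCAGTGCGCGAGC, found at positions 63–76 on the template; the primer anneals here to the top strand with its 3' end pointing upstream.
The product is the template from position 8 through 76 (69 bp).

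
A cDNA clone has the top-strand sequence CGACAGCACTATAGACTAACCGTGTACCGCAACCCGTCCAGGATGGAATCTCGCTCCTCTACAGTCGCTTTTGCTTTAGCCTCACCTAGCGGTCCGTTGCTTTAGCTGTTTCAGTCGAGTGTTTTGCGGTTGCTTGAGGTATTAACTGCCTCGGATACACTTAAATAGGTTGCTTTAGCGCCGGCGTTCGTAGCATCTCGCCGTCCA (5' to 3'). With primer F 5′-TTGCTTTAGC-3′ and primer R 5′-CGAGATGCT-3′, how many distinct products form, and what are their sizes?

Three products: 130 bp, 104 bp, 31 bp

The forward primer TTGCTTTAGC matches the top strand at positions 71–80, 97–106, 170–179.
The reverse primer's reverse complement is AGCATCTCG, matching at positions 192–200.
Each forward site pairs with the reverse site to give a product ending at position 200: sizes 130, 104, 31 bp.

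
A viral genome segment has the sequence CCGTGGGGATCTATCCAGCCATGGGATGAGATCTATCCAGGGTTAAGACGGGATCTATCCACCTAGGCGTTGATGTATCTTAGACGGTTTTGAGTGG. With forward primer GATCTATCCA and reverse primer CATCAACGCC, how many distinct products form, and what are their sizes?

The forward primer GATCTATCCA matches the top strand at positions 8–17, 30–39, 52–61.
The reverse primer's reverse complement is GGCGTTGATG, matching at positions 66–75.
Each forward site pairs with the reverse site to give a product ending at position 75: sizes 68, 46, 24 bp.

Three products: 68 bp, 46 bp, 24 bp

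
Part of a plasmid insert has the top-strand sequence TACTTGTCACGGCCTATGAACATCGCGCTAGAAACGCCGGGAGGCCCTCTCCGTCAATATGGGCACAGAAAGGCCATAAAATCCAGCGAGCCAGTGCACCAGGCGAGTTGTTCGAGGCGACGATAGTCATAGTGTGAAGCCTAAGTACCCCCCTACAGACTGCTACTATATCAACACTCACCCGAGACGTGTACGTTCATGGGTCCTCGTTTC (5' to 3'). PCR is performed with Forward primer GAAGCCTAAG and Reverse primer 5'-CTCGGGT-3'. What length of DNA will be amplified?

Scanning the template, GAAGCCTAAG occurs at positions 136–145; this primer anneals to the bottom strand there with its 3' end pointing downstream.
Reverse complement of the reverse primer: ACCCGAG. This occurs on the top strand at positions 180–186.
The product runs from position 136 to position 186, so its length is 186 − 136 + 1 = 51 bp.

51 bp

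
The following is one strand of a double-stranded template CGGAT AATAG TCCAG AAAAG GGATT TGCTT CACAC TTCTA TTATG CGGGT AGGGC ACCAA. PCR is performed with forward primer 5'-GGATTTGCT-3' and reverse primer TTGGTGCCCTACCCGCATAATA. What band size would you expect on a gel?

40 bp

The forward primer matches the template at positions 21–29.
The reverse primer's reverse complement is TATTATGCGGGTAGGGCACCAA, which matches the template at positions 39–60.
Product length = (reverse-primer end) − (forward-primer start) + 1 = 60 − 21 + 1 = 40 bp.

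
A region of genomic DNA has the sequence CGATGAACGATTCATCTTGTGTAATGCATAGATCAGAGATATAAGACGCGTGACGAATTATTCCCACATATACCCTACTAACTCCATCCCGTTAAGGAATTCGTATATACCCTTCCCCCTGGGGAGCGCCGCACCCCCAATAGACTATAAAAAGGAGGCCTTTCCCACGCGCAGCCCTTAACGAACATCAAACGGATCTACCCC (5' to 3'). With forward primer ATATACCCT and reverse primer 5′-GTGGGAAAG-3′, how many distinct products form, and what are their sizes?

The forward primer ATATACCCT matches the top strand at positions 68–76, 105–113.
The reverse primer's reverse complement is CTTTCCCAC, matching at positions 160–168.
Each forward site pairs with the reverse site to give a product ending at position 168: sizes 101, 64 bp.

Two products: 101 bp, 64 bp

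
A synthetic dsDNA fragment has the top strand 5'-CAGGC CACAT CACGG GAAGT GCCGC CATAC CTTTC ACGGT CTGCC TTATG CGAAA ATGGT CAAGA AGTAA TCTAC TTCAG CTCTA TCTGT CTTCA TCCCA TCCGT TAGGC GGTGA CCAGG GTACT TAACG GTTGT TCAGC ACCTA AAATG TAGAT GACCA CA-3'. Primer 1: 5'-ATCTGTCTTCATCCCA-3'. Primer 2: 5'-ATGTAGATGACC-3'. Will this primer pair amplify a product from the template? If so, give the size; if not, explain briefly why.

No product — both primers anneal to the same strand and extend in the same direction.

Primer 1 (ATCTGTCTTCATCCCA) matches the top strand at positions 85–100 (3' end points downstream).
Primer 2 (ATGTAGATGACC) also matches the top strand directly, at positions 148–159 — its reverse complement GGTCATCTACAT is not present.
Both primers anneal to the bottom strand with 3' ends pointing the same way, so neither can prime synthesis back toward the other.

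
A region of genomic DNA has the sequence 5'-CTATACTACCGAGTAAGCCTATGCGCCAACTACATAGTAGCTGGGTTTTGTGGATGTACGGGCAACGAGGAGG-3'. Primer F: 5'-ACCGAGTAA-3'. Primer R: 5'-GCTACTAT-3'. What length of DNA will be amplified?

Forward primer ACCGAGTAA is found on the top strand at positions 8–16.
Taking the reverse complement of GCTACTAT gives ATAGTAGC, found at positions 34–41 on the template; the primer anneals here to the top strand with its 3' end pointing upstream.
Product length = (reverse-primer end) − (forward-primer start) + 1 = 41 − 8 + 1 = 34 bp.

34 bp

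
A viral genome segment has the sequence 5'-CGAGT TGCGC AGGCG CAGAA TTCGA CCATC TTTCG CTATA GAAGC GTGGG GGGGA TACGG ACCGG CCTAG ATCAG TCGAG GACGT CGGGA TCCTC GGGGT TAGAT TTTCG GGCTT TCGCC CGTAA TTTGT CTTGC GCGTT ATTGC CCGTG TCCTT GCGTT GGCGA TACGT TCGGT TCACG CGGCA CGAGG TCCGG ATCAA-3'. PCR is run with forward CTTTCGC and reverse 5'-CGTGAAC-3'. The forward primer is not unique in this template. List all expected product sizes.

151 bp, 68 bp

The forward primer CTTTCGC matches the top strand at positions 30–36, 113–119.
The reverse primer's reverse complement is GTTCACG, matching at positions 174–180.
Each forward site pairs with the reverse site to give a product ending at position 180: sizes 151, 68 bp.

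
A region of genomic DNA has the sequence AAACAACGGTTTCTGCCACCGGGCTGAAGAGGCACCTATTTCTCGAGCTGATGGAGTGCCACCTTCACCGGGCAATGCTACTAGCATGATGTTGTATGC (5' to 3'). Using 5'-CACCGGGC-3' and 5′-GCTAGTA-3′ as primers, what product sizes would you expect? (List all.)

69 bp, 20 bp

The forward primer CACCGGGC matches the top strand at positions 17–24, 66–73.
The reverse primer's reverse complement is TACTAGC, matching at positions 79–85.
Each forward site pairs with the reverse site to give a product ending at position 85: sizes 69, 20 bp.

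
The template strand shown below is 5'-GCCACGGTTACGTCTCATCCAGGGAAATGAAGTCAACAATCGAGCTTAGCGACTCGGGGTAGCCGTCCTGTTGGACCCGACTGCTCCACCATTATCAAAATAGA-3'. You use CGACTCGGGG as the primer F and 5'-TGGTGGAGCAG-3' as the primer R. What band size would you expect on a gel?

Forward primer CGACTCGGGG is found on the top strand at positions 50–59.
The reverse primer's reverse complement is CTGCTCCACCA, which matches the template at positions 81–91.
Amplicon spans positions 50–91: 42 bp.

42 bp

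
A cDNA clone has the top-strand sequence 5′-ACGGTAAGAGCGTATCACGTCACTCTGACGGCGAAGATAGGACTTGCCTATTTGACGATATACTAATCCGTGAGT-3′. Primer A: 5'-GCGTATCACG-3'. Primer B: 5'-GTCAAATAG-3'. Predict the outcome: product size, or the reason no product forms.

Yes — a 47 bp product.

Primer A (GCGTATCACG) matches the top strand at positions 10–19; it acts as a forward primer.
Primer B's reverse complement is CTATTTGAC, matching the top strand at positions 48–56; it acts as a reverse primer.
The 3' ends face each other across positions 10–56, giving a 47 bp product.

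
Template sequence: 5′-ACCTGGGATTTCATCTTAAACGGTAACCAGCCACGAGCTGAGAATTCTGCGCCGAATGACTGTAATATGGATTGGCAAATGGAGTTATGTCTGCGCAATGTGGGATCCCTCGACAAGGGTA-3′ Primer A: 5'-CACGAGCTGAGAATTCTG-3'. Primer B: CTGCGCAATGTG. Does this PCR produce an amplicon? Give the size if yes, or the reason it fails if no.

Primer A (CACGAGCTGAGAATTCTG) matches the top strand at positions 32–49 (3' end points downstream).
Primer B (CTGCGCAATGTG) also matches the top strand directly, at positions 91–102 — its reverse complement CACATTGCGCAG is not present.
Both primers anneal to the bottom strand with 3' ends pointing the same way, so neither can prime synthesis back toward the other.

No product — both primers anneal to the same strand and extend in the same direction.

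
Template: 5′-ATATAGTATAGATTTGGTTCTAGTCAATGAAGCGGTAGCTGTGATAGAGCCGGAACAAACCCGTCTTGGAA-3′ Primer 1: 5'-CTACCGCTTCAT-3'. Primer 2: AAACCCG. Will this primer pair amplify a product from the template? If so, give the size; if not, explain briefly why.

No product — the primers' 3' ends point away from each other.

Primer 1 (CTACCGCTTCAT) has reverse complement ATGAAGCGGTAG, which matches the top strand at positions 27–38; primer 1 anneals to the top strand there with its 3' end pointing upstream toward position 27.
Primer 2 (AAACCCG) matches the top strand directly at positions 57–63; it anneals to the bottom strand with its 3' end pointing downstream toward position 63.
The 3' ends diverge (primer 1 extends toward position 1, primer 2 toward position 71), so the primers never converge on a shared product.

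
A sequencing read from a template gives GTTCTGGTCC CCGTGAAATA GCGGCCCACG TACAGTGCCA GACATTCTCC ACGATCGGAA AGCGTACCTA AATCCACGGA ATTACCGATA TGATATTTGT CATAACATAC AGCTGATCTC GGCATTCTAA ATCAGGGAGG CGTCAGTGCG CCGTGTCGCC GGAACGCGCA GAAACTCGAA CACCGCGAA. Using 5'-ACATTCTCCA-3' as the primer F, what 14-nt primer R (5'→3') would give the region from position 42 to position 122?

5'-CCGAGATCAGCTGT-3'

The product's 3' end on the top strand is position 122.
The reverse primer anneals to the top strand over positions 109–122, i.e. to ACAGCTGATCTCGG.
Its sequence written 5'→3' is the reverse complement: CCGAGATCAGCTGT.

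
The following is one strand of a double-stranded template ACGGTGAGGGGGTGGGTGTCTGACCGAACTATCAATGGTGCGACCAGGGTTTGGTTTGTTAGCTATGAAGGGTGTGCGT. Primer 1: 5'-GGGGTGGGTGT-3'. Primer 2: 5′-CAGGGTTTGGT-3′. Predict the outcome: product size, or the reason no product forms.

No product — both primers anneal to the same strand and extend in the same direction.

Primer 1 (GGGGTGGGTGT) matches the top strand at positions 9–19 (3' end points downstream).
Primer 2 (CAGGGTTTGGT) also matches the top strand directly, at positions 45–55 — its reverse complement ACCAAACCCTG is not present.
Both primers anneal to the bottom strand with 3' ends pointing the same way, so neither can prime synthesis back toward the other.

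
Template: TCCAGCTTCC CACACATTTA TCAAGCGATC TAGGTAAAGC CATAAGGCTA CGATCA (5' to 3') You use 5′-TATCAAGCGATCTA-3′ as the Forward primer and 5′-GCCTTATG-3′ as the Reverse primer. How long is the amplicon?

30 bp

Scanning the template, TATCAAGCGATCTA occurs at positions 19–32; this primer anneals to the bottom strand there with its 3' end pointing downstream.
Taking the reverse complement of GCCTTATG gives CATAAGGC, found at positions 41–48 on the template; the primer anneals here to the top strand with its 3' end pointing upstream.
Product length = (reverse-primer end) − (forward-primer start) + 1 = 48 − 19 + 1 = 30 bp.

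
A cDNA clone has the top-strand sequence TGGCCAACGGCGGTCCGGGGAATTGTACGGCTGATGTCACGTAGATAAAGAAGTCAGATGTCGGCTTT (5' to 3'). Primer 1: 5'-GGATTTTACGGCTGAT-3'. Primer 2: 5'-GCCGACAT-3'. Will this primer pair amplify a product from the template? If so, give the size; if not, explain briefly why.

Primer 1 (GGATTTTACGGCTGAT) does not match the top strand, and its reverse complement ATCAGCCGTAAAATCC does not match either.
With no annealing site for primer 1, no amplification occurs.

No product — primer 1 has no binding site in the template.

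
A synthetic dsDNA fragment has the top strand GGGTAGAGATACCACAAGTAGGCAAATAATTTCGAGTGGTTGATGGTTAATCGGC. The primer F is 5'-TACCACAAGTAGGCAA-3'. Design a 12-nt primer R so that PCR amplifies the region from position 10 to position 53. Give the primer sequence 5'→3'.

The product's 3' end on the top strand is position 53.
The reverse primer anneals to the top strand over positions 42–53, i.e. to GATGGTTAATCG.
Its sequence written 5'→3' is the reverse complement: CGATTAACCATC.

5'-CGATTAACCATC-3'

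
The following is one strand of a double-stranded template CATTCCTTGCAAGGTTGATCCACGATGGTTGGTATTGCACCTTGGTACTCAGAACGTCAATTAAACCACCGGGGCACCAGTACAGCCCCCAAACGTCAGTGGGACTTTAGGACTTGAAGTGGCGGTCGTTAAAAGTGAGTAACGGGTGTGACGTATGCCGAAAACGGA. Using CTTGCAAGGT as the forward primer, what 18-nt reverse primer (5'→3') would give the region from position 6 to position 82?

The product's 3' end on the top strand is position 82.
The reverse primer anneals to the top strand over positions 65–82, i.e. to ACCACCGGGGCACCAGTA.
Its sequence written 5'→3' is the reverse complement: TACTGGTGCCCCGGTGGT.

5'-TACTGGTGCCCCGGTGGT-3'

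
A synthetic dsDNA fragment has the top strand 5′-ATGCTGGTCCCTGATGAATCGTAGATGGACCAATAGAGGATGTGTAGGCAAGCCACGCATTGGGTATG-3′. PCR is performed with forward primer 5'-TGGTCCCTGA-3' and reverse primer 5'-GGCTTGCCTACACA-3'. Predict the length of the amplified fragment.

The forward primer matches the template at positions 5–14.
The reverse primer's reverse complement is TGTGTAGGCAAGCC, which matches the template at positions 41–54.
The product runs from position 5 to position 54, so its length is 54 − 5 + 1 = 50 bp.

50 bp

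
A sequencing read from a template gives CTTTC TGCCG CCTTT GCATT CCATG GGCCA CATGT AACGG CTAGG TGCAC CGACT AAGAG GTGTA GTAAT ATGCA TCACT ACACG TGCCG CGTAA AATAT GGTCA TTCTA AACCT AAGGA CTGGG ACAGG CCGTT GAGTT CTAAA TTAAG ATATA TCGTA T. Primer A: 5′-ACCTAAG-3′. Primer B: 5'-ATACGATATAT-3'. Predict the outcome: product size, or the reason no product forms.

Yes — a 50 bp product.

Primer A (ACCTAAG) matches the top strand at positions 112–118; it acts as a forward primer.
Primer B's reverse complement is ATATATCGTAT, matching the top strand at positions 151–161; it acts as a reverse primer.
The 3' ends face each other across positions 112–161, giving a 50 bp product.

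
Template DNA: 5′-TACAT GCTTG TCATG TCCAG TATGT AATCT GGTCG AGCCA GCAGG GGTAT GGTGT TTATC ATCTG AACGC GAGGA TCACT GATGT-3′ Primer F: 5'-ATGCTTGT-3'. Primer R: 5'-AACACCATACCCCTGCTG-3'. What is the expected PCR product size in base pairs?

The forward primer matches the template at positions 4–11.
Taking the reverse complement of AACACCATACCCCTGCTG gives CAGCAGGGGTATGGTGTT, found at positions 39–56 on the template; the primer anneals here to the top strand with its 3' end pointing upstream.
Product length = (reverse-primer end) − (forward-primer start) + 1 = 56 − 4 + 1 = 53 bp.

53 bp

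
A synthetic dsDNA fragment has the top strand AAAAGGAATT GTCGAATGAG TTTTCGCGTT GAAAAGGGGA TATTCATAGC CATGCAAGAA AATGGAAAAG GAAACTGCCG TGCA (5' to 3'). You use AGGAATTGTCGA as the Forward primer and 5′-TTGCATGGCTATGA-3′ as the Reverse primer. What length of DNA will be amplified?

Scanning the template, AGGAATTGTCGA occurs at positions 4–15; this primer anneals to the bottom strand there with its 3' end pointing downstream.
Taking the reverse complement of TTGCATGGCTATGA gives TCATAGCCATGCAA, found at positions 44–57 on the template; the primer anneals here to the top strand with its 3' end pointing upstream.
Amplicon spans positions 4–57: 54 bp.

54 bp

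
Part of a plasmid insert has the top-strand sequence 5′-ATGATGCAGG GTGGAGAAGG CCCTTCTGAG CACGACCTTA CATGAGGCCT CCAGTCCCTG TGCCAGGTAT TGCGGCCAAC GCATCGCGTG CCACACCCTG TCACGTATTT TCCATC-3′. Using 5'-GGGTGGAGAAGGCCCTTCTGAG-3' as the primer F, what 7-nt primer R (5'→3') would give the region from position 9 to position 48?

5'-GCCTCAT-3'

The product's 3' end on the top strand is position 48.
The reverse primer anneals to the top strand over positions 42–48, i.e. to ATGAGGC.
Its sequence written 5'→3' is the reverse complement: GCCTCAT.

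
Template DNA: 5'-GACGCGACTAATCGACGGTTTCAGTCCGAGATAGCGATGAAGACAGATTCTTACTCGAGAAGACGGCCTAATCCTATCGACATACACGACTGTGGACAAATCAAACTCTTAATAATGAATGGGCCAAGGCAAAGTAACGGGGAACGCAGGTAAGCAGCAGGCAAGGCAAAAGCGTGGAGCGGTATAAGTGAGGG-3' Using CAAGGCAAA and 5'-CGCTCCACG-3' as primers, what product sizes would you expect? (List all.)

57 bp, 20 bp

The forward primer CAAGGCAAA matches the top strand at positions 125–133, 162–170.
The reverse primer's reverse complement is CGTGGAGCG, matching at positions 173–181.
Each forward site pairs with the reverse site to give a product ending at position 181: sizes 57, 20 bp.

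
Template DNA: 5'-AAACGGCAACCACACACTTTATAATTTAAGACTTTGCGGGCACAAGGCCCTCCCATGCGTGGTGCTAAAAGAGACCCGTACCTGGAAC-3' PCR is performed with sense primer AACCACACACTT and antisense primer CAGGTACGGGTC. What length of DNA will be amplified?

77 bp

The forward primer matches the template at positions 8–19.
Reverse complement of the reverse primer: GACCCGTACCTG. This occurs on the top strand at positions 73–84.
Amplicon spans positions 8–84: 77 bp.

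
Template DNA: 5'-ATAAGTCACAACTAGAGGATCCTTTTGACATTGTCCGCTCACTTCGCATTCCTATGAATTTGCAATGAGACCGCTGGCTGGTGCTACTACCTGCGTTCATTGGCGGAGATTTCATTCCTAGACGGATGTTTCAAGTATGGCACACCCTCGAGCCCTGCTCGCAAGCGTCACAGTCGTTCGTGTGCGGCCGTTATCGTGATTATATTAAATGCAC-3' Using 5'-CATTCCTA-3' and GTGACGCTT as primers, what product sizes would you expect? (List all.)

The forward primer CATTCCTA matches the top strand at positions 47–54, 113–120.
The reverse primer's reverse complement is AAGCGTCAC, matching at positions 163–171.
Each forward site pairs with the reverse site to give a product ending at position 171: sizes 125, 59 bp.

125 bp, 59 bp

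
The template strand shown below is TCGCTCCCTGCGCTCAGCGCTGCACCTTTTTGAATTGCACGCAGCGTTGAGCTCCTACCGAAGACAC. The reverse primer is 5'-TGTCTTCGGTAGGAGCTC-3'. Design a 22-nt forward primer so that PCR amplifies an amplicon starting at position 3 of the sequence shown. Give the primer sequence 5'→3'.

The reverse primer's reverse complement GAGCTCCTACCGAAGACA matches the template at positions 49–66; the product starts at position 3.
The forward primer is identical to the top strand over positions 3–24: GCTCCCTGCGCTCAGCGCTGCA.

5'-GCTCCCTGCGCTCAGCGCTGCA-3'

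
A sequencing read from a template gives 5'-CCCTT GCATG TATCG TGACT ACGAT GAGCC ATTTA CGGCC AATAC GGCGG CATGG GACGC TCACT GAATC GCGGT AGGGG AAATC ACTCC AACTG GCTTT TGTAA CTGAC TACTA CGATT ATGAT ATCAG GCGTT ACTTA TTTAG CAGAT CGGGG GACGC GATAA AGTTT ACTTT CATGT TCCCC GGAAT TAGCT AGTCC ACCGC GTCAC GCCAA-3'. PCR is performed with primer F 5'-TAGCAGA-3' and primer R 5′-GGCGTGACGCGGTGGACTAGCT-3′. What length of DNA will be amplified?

71 bp

The forward primer matches the template at positions 143–149.
Taking the reverse complement of GGCGTGACGCGGTGGACTAGCT gives AGCTAGTCCACCGCGTCACGCC, found at positions 192–213 on the template; the primer anneals here to the top strand with its 3' end pointing upstream.
Amplicon spans positions 143–213: 71 bp.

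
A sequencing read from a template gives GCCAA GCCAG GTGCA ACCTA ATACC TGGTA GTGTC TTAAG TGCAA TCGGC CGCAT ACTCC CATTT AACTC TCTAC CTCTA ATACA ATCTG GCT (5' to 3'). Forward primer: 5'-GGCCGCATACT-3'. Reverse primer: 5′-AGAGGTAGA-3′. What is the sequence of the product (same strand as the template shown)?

5'-GGCCGCATACTCCCATTTAACTCTCTACCTCT-3'

Forward primer GGCCGCATACT is found on the top strand at positions 48–58.
The reverse primer's reverse complement is TCTACCTCT, which matches the template at positions 71–79.
The product is the template from position 48 through 79 (32 bp).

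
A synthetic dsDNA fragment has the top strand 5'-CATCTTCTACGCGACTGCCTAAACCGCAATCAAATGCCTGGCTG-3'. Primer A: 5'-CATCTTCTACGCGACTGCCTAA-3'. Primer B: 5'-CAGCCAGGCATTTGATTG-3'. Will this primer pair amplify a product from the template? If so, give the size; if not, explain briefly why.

Primer A (CATCTTCTACGCGACTGCCTAA) matches the top strand at positions 1–22; it acts as a forward primer.
Primer B's reverse complement is CAATCAAATGCCTGGCTG, matching the top strand at positions 27–44; it acts as a reverse primer.
The 3' ends face each other across positions 1–44, giving a 44 bp product.

Yes — a 44 bp product.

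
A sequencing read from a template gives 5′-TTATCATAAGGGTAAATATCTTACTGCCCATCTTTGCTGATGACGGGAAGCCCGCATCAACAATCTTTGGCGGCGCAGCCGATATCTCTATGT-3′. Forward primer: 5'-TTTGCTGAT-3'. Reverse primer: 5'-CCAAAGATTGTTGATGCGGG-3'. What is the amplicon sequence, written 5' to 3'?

5'-TTTGCTGATGACGGGAAGCCCGCATCAACAATCTTTGG-3'

Forward primer TTTGCTGAT is found on the top strand at positions 33–41.
Reverse complement of the reverse primer: CCCGCATCAACAATCTTTGG. This occurs on the top strand at positions 51–70.
The product is the template from position 33 through 70 (38 bp).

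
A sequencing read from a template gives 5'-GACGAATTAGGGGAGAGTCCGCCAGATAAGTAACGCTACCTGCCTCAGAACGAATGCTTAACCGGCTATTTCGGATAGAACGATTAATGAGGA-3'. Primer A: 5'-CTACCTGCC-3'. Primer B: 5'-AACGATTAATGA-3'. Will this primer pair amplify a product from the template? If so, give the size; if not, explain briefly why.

Primer A (CTACCTGCC) matches the top strand at positions 36–44 (3' end points downstream).
Primer B (AACGATTAATGA) also matches the top strand directly, at positions 79–90 — its reverse complement TCATTAATCGTT is not present.
Both primers anneal to the bottom strand with 3' ends pointing the same way, so neither can prime synthesis back toward the other.

No product — both primers anneal to the same strand and extend in the same direction.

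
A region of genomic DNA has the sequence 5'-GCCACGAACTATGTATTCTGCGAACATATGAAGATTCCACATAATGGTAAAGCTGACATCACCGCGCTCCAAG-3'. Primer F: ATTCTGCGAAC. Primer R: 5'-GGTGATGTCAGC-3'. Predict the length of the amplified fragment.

49 bp

Forward primer ATTCTGCGAAC is found on the top strand at positions 15–25.
The reverse primer's reverse complement is GCTGACATCACC, which matches the template at positions 52–63.
Product length = (reverse-primer end) − (forward-primer start) + 1 = 63 − 15 + 1 = 49 bp.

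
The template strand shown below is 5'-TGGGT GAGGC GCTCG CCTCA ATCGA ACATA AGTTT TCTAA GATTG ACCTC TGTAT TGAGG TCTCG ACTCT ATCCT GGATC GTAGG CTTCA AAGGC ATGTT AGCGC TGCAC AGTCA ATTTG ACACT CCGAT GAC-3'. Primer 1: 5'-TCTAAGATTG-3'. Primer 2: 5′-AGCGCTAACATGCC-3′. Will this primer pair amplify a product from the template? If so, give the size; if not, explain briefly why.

Primer 1 (TCTAAGATTG) matches the top strand at positions 36–45; it acts as a forward primer.
Primer 2's reverse complement is GGCATGTTAGCGCT, matching the top strand at positions 93–106; it acts as a reverse primer.
The 3' ends face each other across positions 36–106, giving a 71 bp product.

Yes — a 71 bp product.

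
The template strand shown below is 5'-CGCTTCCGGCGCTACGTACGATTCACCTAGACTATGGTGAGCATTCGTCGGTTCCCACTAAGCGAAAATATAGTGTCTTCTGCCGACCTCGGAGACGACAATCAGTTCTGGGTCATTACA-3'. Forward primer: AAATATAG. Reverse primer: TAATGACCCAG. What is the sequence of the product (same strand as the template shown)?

The forward primer matches the template at positions 66–73.
Reverse complement of the reverse primer: CTGGGTCATTA. This occurs on the top strand at positions 108–118.
The product is the template from position 66 through 118 (53 bp).

5'-AAATATAGTGTCTTCTGCCGACCTCGGAGACGACAATCAGTTCTGGGTCATTA-3'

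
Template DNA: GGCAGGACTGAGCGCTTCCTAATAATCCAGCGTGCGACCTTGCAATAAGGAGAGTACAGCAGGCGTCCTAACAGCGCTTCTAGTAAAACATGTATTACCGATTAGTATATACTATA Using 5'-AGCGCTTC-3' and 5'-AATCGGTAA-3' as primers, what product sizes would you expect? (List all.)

93 bp, 31 bp

The forward primer AGCGCTTC matches the top strand at positions 11–18, 73–80.
The reverse primer's reverse complement is TTACCGATT, matching at positions 95–103.
Each forward site pairs with the reverse site to give a product ending at position 103: sizes 93, 31 bp.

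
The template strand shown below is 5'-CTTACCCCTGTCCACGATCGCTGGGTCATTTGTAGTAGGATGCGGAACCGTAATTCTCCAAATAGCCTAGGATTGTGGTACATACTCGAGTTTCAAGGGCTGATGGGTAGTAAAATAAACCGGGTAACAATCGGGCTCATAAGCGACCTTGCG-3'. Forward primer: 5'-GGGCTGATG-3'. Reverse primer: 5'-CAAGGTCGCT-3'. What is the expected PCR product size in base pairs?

Scanning the template, GGGCTGATG occurs at positions 97–105; this primer anneals to the bottom strand there with its 3' end pointing downstream.
The reverse primer's reverse complement is AGCGACCTTG, which matches the template at positions 142–151.
Amplicon spans positions 97–151: 55 bp.

55 bp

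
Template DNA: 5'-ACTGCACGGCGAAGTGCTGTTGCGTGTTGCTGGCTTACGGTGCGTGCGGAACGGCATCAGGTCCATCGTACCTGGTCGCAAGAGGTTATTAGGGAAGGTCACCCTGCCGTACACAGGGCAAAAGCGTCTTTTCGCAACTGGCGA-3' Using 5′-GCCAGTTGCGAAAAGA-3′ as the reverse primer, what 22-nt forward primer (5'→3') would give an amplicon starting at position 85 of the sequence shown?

5'-GTTATTAGGGAAGGTCACCCTG-3'

The reverse primer's reverse complement TCTTTTCGCAACTGGC matches the template at positions 127–142; the product starts at position 85.
The forward primer is identical to the top strand over positions 85–106: GTTATTAGGGAAGGTCACCCTG.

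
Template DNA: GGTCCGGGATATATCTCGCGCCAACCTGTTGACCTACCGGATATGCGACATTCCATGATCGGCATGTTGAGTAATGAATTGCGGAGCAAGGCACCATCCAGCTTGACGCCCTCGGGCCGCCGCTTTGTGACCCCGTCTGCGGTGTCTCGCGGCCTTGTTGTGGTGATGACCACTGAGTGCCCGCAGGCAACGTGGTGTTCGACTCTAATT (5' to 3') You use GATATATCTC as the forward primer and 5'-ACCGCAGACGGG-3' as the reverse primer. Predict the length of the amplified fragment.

The forward primer matches the template at positions 8–17.
The reverse primer's reverse complement is CCCGTCTGCGGT, which matches the template at positions 132–143.
Amplicon spans positions 8–143: 136 bp.

136 bp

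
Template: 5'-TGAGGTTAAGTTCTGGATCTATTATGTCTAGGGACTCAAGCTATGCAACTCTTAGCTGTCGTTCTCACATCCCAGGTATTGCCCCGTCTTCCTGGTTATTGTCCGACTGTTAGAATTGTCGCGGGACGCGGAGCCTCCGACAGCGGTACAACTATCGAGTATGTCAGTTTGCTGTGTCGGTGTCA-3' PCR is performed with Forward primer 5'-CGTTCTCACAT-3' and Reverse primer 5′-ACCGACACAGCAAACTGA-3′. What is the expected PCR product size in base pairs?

122 bp

Scanning the template, CGTTCTCACAT occurs at positions 60–70; this primer anneals to the bottom strand there with its 3' end pointing downstream.
Taking the reverse complement of ACCGACACAGCAAACTGA gives TCAGTTTGCTGTGTCGGT, found at positions 164–181 on the template; the primer anneals here to the top strand with its 3' end pointing upstream.
The product runs from position 60 to position 181, so its length is 181 − 60 + 1 = 122 bp.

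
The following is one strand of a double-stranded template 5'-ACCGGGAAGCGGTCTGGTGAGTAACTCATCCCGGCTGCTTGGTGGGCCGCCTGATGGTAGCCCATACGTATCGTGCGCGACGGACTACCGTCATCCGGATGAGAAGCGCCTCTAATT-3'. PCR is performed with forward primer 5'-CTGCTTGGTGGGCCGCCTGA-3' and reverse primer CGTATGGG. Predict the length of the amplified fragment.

34 bp

The forward primer matches the template at positions 35–54.
Reverse complement of the reverse primer: CCCATACG. This occurs on the top strand at positions 61–68.
Amplicon spans positions 35–68: 34 bp.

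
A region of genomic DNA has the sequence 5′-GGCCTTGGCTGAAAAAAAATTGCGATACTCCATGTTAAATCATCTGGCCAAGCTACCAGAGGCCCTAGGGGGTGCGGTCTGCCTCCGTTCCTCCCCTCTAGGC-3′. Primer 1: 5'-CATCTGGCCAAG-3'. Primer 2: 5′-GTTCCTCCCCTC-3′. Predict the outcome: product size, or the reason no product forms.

Primer 1 (CATCTGGCCAAG) matches the top strand at positions 41–52 (3' end points downstream).
Primer 2 (GTTCCTCCCCTC) also matches the top strand directly, at positions 87–98 — its reverse complement GAGGGGAGGAAC is not present.
Both primers anneal to the bottom strand with 3' ends pointing the same way, so neither can prime synthesis back toward the other.

No product — both primers anneal to the same strand and extend in the same direction.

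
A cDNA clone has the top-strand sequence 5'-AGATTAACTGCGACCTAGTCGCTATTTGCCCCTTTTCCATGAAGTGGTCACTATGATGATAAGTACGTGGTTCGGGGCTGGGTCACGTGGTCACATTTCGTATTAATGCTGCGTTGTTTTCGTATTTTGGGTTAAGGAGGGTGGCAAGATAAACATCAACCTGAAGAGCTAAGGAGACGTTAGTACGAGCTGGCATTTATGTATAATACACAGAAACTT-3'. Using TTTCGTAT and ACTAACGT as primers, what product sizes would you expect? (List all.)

The forward primer TTTCGTAT matches the top strand at positions 96–103, 118–125.
The reverse primer's reverse complement is ACGTTAGT, matching at positions 177–184.
Each forward site pairs with the reverse site to give a product ending at position 184: sizes 89, 67 bp.

89 bp, 67 bp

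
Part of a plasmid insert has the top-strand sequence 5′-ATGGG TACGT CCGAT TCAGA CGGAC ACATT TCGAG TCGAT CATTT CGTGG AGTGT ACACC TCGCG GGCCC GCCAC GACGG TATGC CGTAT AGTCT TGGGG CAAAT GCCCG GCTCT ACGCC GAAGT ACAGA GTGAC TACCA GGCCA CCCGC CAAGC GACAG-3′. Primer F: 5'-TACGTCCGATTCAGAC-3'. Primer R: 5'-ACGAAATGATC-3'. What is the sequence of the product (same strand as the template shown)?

5'-TACGTCCGATTCAGACGGACACATTTCGAGTCGATCATTTCGT-3'

The forward primer matches the template at positions 6–21.
Taking the reverse complement of ACGAAATGATC gives GATCATTTCGT, found at positions 38–48 on the template; the primer anneals here to the top strand with its 3' end pointing upstream.
The product is the template from position 6 through 48 (43 bp).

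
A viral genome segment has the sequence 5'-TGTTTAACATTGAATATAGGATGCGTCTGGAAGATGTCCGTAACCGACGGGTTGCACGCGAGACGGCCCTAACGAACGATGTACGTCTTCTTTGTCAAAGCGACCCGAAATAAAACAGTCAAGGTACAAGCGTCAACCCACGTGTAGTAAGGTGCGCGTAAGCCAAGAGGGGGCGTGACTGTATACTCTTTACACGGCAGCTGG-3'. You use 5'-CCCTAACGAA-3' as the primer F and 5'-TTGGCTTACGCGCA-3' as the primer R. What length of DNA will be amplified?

Scanning the template, CCCTAACGAA occurs at positions 67–76; this primer anneals to the bottom strand there with its 3' end pointing downstream.
The reverse primer's reverse complement is TGCGCGTAAGCCAA, which matches the template at positions 153–166.
Amplicon spans positions 67–166: 100 bp.

100 bp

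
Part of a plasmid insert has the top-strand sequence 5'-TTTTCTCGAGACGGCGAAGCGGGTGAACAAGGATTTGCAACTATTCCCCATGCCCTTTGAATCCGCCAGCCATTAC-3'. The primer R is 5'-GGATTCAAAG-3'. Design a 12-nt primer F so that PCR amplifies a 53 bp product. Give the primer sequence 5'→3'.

The reverse primer's reverse complement CTTTGAATCC matches the template at positions 55–64, so the product ends at position 64.
A 53 bp product then starts at position 64 − 53 + 1 = 12.
The forward primer is identical to the top strand there: CGGCGAAGCGGG.

5'-CGGCGAAGCGGG-3'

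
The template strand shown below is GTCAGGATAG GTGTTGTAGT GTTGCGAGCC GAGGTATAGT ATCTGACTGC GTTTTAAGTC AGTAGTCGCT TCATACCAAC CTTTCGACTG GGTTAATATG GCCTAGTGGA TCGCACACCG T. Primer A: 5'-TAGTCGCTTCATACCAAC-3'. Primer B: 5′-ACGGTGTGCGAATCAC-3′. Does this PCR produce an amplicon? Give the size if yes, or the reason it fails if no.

No product — primer B has no binding site in the template.

Primer B (ACGGTGTGCGAATCAC) does not match the top strand, and its reverse complement GTGATTCGCACACCGT does not match either.
With no annealing site for primer B, no amplification occurs.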